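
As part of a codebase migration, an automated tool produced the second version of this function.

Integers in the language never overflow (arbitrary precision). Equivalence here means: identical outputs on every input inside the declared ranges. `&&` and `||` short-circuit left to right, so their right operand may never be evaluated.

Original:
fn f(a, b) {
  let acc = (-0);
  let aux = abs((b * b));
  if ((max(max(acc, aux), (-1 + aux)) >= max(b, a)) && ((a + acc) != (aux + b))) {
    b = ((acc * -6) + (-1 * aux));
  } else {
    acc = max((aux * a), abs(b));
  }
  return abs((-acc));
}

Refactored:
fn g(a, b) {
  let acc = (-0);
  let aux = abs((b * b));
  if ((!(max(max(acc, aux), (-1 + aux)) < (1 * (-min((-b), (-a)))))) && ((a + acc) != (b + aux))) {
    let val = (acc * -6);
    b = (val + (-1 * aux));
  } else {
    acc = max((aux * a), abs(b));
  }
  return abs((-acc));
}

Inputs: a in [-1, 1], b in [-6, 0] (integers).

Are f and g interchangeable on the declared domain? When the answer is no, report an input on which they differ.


The two are interchangeable: comparison usage differs, and local variable names differ, and constant usage differs, and arithmetic usage differs, and boolean connective usage differs, and statement counts differ, and min/max/abs usage differs, and every declared input agrees.
One worked example (a=0, b=-6) — f: acc = 0; aux = 36; ((max(max(acc, aux), (-1 + aux)) >= max(b, a)) && ((a + acc) != (aux + b))) -> true; b = -36; return 0; g: acc = 0; aux = 36; ((!(max(max(acc, aux), (-1 + aux)) < (1 * (-min((-b), (-a)))))) && ((a + acc) != (b + aux))) -> true; val = 0; b = -36; return 0; agreement on 0.
Checked all 21 inputs in the declared domain: the outputs agree on every one.
verdict: equivalent


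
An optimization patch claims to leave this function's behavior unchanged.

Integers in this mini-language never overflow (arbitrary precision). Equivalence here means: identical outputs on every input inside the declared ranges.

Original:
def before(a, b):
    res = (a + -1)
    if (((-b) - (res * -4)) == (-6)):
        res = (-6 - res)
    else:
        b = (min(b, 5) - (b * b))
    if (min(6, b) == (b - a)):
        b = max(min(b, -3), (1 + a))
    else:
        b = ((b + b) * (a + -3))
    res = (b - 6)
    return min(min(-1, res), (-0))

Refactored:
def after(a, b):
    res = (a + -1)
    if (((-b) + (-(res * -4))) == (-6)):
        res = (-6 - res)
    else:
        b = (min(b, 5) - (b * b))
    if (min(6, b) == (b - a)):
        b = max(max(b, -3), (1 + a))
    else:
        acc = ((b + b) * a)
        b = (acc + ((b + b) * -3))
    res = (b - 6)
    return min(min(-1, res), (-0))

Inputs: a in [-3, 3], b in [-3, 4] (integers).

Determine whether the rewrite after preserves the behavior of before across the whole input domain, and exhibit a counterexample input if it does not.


On input a=0, b=2, before returns -5 while after returns -4.
verdict: not equivalent; witness: a=0, b=2


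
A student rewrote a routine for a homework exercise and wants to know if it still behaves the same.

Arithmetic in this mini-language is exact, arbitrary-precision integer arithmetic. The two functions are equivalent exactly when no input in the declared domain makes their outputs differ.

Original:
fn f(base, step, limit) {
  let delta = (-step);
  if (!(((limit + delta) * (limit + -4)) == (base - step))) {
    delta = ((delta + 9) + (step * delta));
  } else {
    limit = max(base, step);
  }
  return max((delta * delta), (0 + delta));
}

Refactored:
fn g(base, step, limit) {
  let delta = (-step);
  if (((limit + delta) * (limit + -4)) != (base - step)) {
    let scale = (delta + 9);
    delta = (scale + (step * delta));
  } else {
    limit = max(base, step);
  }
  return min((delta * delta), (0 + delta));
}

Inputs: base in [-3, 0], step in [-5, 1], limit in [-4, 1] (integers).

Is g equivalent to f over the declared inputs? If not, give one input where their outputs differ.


Run the pair on base=-3, step=-5, limit=-4.
f: delta := 5 | (!(((limit + delta) * (limit + -4)) == (base - step))): true | delta := -11 | result 121
g: delta := 5 | (((limit + delta) * (limit + -4)) != (base - step)): true | scale := 14 | delta := -11 | result -11
121 and -11 differ, so these are not the same function on this domain.
verdict: not equivalent; witness: base=-3, step=-5, limit=-4


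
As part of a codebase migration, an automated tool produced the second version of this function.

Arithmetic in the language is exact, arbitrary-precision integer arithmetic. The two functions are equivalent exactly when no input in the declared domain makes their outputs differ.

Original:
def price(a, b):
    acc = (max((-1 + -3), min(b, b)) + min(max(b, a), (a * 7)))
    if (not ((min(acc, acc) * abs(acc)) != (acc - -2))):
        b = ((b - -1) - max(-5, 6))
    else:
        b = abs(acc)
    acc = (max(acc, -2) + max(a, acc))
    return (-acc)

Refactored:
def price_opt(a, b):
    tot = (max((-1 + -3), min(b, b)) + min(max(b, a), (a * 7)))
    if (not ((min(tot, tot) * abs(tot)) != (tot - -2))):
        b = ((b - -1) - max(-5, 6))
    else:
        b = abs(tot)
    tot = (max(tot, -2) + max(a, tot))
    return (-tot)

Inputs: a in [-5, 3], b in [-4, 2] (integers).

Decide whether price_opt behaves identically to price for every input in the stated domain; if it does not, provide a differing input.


The two versions differ — the changes include local variable names differ.
One worked example (a=-5, b=2) — price: acc becomes -33; next (not ((min(acc, acc) * abs(acc)) != (acc - -2))) evaluates to false; next b becomes 33; next acc becomes -7; next final value 7; price_opt: tot becomes -33; next (not ((min(tot, tot) * abs(tot)) != (tot - -2))) evaluates to false; next b becomes 33; next tot becomes -7; next final value 7; agreement on 7.
Checked all 63 inputs in the declared domain: the outputs agree on every one.
verdict: equivalent


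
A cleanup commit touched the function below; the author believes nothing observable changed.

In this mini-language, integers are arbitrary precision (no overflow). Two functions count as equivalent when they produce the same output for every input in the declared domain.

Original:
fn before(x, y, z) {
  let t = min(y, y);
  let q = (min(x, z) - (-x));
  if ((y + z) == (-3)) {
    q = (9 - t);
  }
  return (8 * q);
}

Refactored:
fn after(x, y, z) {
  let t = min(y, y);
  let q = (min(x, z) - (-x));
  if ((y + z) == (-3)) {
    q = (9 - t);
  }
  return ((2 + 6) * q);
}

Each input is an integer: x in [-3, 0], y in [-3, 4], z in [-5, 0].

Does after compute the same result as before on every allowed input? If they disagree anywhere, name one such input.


The two versions differ — the changes include arithmetic usage differs; also constant usage differs.
One worked example (x=-3, y=1, z=0) — before: t becomes 1; next q becomes -6; next ((y + z) == (-3)) evaluates to false; next final value -48; after: t becomes 1; next q becomes -6; next ((y + z) == (-3)) evaluates to false; next final value -48; agreement on -48.
An exhaustive pass over the 192 declared inputs shows identical outputs.
verdict: equivalent


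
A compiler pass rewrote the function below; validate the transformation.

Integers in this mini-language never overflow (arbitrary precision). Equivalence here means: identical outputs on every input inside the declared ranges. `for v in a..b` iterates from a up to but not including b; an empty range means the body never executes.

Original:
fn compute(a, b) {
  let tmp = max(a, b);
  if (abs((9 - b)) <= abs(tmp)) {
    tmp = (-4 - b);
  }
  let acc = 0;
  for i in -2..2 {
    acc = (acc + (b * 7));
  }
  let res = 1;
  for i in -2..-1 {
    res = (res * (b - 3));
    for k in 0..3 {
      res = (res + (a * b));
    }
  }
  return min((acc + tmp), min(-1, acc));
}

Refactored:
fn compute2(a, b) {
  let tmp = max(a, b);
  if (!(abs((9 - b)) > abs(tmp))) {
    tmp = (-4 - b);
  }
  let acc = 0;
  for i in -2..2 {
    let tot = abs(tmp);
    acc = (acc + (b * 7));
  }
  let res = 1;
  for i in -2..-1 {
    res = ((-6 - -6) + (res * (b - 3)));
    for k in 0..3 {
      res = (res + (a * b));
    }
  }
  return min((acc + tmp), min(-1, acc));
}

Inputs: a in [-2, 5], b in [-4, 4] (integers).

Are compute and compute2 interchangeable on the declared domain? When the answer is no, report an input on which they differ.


Although constant usage differs, plus arithmetic usage differs, plus comparison usage differs, plus local variable names differ, plus statement counts differ, plus min/max/abs usage differs, plus boolean connective usage differs, 72/72 inputs agree.
verdict: equivalent


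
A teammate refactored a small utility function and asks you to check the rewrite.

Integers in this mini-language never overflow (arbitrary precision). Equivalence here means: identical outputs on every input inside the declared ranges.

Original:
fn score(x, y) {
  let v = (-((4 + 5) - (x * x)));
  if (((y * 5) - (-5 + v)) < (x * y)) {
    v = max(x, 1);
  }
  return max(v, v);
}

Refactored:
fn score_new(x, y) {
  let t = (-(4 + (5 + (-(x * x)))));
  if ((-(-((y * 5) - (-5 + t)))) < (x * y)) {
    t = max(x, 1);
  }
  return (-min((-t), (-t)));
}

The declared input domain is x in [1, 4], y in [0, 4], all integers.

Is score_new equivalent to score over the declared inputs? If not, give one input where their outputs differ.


Differences: arithmetic usage differs, and min/max/abs usage differs, and local variable names differ — yet all 20 inputs agree.
verdict: equivalent


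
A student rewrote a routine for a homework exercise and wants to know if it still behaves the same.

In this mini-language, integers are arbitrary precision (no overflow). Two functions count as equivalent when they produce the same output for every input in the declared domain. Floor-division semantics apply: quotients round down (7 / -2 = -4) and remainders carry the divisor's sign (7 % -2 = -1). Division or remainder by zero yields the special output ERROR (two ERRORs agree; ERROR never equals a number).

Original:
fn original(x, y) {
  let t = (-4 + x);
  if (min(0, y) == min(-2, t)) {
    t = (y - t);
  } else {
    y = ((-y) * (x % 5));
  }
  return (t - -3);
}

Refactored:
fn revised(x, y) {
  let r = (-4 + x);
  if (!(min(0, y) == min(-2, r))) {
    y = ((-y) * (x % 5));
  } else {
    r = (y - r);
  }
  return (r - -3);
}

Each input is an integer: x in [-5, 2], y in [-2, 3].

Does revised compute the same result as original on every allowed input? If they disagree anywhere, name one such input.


The two are interchangeable: local variable names differ; and boolean connective usage differs, and every declared input agrees.
As a probe, take x=-2, y=0: original runs t becomes -6; next (min(0, y) == min(-2, t)) evaluates to false; next y becomes 0; next final value -3; revised runs r becomes -6; next (!(min(0, y) == min(-2, r))) evaluates to true; next y becomes 0; next final value -3; both end at -3.
Checked all 48 inputs in the declared domain: the outputs agree on every one.
verdict: equivalent


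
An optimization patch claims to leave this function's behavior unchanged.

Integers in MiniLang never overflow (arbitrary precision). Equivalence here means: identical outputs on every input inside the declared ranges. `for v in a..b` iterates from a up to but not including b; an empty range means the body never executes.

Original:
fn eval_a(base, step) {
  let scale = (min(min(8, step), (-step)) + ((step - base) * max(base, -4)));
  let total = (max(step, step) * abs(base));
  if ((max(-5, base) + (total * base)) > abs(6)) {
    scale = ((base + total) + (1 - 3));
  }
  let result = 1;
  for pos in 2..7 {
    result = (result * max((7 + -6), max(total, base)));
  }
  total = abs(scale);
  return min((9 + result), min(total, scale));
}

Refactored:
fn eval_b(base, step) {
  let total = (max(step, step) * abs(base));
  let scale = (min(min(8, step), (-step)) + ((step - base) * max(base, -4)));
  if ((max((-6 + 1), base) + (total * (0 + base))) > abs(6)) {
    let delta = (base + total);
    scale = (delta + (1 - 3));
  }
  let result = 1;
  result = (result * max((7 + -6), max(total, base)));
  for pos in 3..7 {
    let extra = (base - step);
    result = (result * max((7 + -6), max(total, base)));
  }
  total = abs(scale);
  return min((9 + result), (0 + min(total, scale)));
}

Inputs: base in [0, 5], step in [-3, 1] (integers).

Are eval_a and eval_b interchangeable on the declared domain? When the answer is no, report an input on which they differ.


The two are interchangeable: arithmetic usage differs; and statement counts differ; and min/max/abs usage differs; and local variable names differ; and constant usage differs; and loop structure differs, and every declared input agrees.
Spot check at base=0, step=-1 — eval_a: scale becomes -1; next total becomes 0; next ((max(-5, base) + (total * base)) > abs(6)) evaluates to false; next result becomes 1; next at pos=2:; next result becomes 1; next at pos=3:; next result becomes 1; next at pos=4:; next result becomes 1; next at pos=5:; next result becomes 1; next at pos=6:; next result becomes 1; next total becomes 1; next final value -1. eval_b: total becomes 0; next scale becomes -1; next ((max((-6 + 1), base) + (total * (0 + base))) > abs(6)) evaluates to false; next result becomes 1; next result becomes 1; next at pos=3:; next extra becomes 1; next result becomes 1; next at pos=4:; next extra becomes 1; next result becomes 1; next at pos=5:; next extra becomes 1; next result becomes 1; next at pos=6:; next extra becomes 1; next result becomes 1; next total becomes 1; next final value -1. Both give -1.
An exhaustive pass over the 30 declared inputs shows identical outputs.
verdict: equivalent


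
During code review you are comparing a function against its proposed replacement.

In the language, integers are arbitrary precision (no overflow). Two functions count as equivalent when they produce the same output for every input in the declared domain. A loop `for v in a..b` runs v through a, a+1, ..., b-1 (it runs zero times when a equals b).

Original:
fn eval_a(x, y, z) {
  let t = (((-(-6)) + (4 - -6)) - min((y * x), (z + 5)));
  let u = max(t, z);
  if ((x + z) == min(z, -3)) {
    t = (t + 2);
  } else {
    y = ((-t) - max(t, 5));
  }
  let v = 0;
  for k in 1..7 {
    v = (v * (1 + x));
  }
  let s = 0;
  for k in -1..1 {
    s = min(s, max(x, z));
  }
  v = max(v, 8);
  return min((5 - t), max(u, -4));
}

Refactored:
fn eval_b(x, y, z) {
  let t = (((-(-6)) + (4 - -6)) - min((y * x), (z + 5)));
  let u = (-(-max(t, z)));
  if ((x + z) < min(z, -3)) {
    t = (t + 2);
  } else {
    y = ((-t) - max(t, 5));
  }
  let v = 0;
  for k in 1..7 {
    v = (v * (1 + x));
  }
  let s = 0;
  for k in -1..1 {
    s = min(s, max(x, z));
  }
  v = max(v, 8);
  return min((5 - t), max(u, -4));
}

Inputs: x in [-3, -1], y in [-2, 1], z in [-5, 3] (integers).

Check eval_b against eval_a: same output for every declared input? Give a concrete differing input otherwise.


The rewrite breaks on x=-3, y=-2, z=-5, where the results are -11 and -13.
eval_a: t = 16; u = 16; ((x + z) == min(z, -3)) -> false; y = -32; v = 0; [k=1]; v = 0; [k=2]; v = 0; [k=3]; v = 0; [k=4]; v = 0; [k=5]; v = 0; [k=6]; v = 0; s = 0; [k=-1]; s = -3; [k=0]; s = -3; v = 8; return -11
eval_b: t = 16; u = 16; ((x + z) < min(z, -3)) -> true; t = 18; v = 0; [k=1]; v = 0; [k=2]; v = 0; [k=3]; v = 0; [k=4]; v = 0; [k=5]; v = 0; [k=6]; v = 0; s = 0; [k=-1]; s = -3; [k=0]; s = -3; v = 8; return -13
verdict: not equivalent; witness: x=-3, y=-2, z=-5


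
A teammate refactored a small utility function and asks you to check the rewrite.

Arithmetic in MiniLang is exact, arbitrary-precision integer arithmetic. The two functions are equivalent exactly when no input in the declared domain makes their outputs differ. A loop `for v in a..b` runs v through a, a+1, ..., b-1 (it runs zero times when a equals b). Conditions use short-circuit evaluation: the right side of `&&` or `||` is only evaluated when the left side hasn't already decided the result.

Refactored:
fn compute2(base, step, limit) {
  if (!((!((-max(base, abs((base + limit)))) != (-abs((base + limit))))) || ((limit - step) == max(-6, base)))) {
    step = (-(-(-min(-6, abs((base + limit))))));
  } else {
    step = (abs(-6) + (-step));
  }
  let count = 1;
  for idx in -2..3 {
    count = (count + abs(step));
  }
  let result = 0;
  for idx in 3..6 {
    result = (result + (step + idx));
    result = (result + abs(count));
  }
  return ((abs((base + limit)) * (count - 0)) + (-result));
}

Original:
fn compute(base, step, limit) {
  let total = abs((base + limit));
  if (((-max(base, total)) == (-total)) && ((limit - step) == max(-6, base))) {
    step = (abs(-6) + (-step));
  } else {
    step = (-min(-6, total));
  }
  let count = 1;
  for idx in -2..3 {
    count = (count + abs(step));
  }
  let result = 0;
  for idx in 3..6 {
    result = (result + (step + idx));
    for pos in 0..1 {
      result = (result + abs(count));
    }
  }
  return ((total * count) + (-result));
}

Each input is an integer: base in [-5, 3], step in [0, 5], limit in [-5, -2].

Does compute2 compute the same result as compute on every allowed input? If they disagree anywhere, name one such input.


On input base=-5, step=1, limit=-5, compute returns 187 while compute2 returns 155.
verdict: not equivalent; witness: base=-5, step=1, limit=-5


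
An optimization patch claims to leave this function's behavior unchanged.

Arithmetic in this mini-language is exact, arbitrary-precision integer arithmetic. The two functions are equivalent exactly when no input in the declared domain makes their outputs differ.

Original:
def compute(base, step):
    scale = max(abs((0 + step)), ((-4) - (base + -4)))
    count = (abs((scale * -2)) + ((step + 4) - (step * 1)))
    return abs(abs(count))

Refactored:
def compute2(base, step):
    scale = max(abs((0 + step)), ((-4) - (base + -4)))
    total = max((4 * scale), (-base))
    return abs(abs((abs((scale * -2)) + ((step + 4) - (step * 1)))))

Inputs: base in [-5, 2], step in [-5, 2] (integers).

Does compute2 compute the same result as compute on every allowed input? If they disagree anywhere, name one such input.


The diff adds an assignment to `total` whose value nothing reads, which nothing downstream consumes; all 64 inputs agree.
verdict: equivalent


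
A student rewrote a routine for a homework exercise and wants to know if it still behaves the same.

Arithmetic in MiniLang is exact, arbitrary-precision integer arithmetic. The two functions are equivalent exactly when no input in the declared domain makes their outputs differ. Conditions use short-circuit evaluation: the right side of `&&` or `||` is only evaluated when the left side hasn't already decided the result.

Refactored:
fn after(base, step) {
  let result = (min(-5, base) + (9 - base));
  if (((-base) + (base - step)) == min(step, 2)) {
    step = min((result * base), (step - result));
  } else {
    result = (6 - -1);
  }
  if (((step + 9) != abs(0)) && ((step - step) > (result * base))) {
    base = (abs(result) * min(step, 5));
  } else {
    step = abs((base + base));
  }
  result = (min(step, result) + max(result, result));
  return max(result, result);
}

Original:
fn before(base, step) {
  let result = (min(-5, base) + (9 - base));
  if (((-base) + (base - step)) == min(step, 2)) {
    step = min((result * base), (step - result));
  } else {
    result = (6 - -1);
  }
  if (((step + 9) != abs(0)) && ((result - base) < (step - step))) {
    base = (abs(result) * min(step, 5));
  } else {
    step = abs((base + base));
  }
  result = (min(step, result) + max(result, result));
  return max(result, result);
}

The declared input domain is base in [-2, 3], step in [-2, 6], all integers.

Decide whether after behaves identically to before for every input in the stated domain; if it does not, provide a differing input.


There is a counterexample at base=-2, step=-2: 11 on one side, 5 on the other.
before: result becomes 6; next (((-base) + (base - step)) == min(step, 2)) evaluates to false; next result becomes 7; next (((step + 9) != abs(0)) && ((result - base) < (step - step))) evaluates to false; next step becomes 4; next result becomes 11; next final value 11
after: result becomes 6; next (((-base) + (base - step)) == min(step, 2)) evaluates to false; next result becomes 7; next (((step + 9) != abs(0)) && ((step - step) > (result * base))) evaluates to true; next base becomes -14; next result becomes 5; next final value 5
verdict: not equivalent; witness: base=-2, step=-2


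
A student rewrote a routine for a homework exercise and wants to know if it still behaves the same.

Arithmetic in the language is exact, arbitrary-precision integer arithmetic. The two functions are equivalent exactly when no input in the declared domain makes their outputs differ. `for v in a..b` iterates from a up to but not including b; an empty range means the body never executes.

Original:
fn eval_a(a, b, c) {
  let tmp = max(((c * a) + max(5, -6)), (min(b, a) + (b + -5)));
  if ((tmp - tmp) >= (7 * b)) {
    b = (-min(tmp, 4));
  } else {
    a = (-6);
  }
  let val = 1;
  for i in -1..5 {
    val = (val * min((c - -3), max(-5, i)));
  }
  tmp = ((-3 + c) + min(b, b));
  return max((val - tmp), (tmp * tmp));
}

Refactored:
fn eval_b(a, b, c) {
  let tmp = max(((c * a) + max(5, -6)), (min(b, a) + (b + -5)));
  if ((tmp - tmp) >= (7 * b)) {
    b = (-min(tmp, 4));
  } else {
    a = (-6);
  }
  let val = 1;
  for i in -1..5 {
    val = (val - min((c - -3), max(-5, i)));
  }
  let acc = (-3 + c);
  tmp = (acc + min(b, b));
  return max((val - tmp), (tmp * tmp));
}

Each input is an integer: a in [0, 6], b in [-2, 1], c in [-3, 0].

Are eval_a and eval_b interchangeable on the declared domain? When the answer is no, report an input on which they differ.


There is a counterexample at a=4, b=0, c=-3: 1 on one side, 3 on the other.
eval_a: tmp := -5 | ((tmp - tmp) >= (7 * b)): true | b := 5 | val := 1 | iter i=-1: | val := -1 | iter i=0: | val := 0 | iter i=1: | val := 0 | iter i=2: | val := 0 | iter i=3: | val := 0 | iter i=4: | val := 0 | tmp := -1 | result 1
eval_b: tmp := -5 | ((tmp - tmp) >= (7 * b)): true | b := 5 | val := 1 | iter i=-1: | val := 2 | iter i=0: | val := 2 | iter i=1: | val := 2 | iter i=2: | val := 2 | iter i=3: | val := 2 | iter i=4: | val := 2 | acc := -6 | tmp := -1 | result 3
verdict: not equivalent; witness: a=4, b=0, c=-3


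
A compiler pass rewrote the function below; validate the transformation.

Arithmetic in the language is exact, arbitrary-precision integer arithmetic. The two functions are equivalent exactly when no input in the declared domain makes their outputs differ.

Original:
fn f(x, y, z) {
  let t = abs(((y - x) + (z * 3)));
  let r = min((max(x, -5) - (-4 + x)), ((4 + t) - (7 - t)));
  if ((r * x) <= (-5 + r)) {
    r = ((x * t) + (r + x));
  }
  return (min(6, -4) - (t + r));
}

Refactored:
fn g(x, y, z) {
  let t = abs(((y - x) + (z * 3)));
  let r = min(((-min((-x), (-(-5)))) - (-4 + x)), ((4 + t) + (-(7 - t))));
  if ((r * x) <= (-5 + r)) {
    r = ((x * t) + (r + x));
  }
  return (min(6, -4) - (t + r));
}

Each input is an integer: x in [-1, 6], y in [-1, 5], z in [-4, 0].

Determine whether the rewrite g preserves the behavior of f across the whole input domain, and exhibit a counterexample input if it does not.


The two versions differ — the changes include min/max/abs usage differs, and arithmetic usage differs.
Spot check at x=2, y=4, z=-2 — f: t=4, then r=4, then ((r * x) <= (-5 + r)) is false, then returns -12. g: t=4, then r=4, then ((r * x) <= (-5 + r)) is false, then returns -12. Both give -12.
Sweeping the whole domain (280 inputs) finds no disagreement.
verdict: equivalent


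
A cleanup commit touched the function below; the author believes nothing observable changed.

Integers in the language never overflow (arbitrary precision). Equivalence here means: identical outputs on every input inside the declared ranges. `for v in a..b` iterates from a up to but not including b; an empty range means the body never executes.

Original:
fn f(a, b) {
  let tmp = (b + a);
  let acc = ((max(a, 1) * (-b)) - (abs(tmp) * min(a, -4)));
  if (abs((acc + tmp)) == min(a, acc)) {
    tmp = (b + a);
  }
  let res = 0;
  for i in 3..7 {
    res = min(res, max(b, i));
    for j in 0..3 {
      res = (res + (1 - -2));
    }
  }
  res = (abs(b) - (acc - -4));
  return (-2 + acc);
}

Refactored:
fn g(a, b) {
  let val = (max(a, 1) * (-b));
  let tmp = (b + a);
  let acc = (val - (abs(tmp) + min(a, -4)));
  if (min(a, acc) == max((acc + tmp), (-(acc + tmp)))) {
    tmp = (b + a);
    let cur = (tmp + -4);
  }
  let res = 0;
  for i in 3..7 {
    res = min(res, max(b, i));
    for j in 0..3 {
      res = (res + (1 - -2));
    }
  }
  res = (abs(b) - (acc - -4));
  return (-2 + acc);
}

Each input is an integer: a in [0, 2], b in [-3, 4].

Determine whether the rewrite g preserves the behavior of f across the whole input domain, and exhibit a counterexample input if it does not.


Consider the input a=0, b=-3.
f: tmp=-3, then acc=15, then (abs((acc + tmp)) == min(a, acc)) is false, then res=0, then (i=3), then res=0, then (j=0), then res=3, then (j=1), then res=6, then (j=2), then res=9, then (i=4), then res=4, then (j=0), then res=7, then (j=1), then res=10, then (j=2), then res=13, then (i=5), then res=5, then (j=0), then res=8, then (j=1), then res=11, then (j=2), then res=14, then (i=6), then res=6, then (j=0), then res=9, then (j=1), then res=12, then (j=2), then res=15, then res=-16, then returns 13
g: val=3, then tmp=-3, then acc=4, then (min(a, acc) == max((acc + tmp), (-(acc + tmp)))) is false, then res=0, then (i=3), then res=0, then (j=0), then res=3, then (j=1), then res=6, then (j=2), then res=9, then (i=4), then res=4, then (j=0), then res=7, then (j=1), then res=10, then (j=2), then res=13, then (i=5), then res=5, then (j=0), then res=8, then (j=1), then res=11, then (j=2), then res=14, then (i=6), then res=6, then (j=0), then res=9, then (j=1), then res=12, then (j=2), then res=15, then res=-5, then returns 2
13 and 2 differ, so these are not the same function on this domain.
verdict: not equivalent; witness: a=0, b=-3


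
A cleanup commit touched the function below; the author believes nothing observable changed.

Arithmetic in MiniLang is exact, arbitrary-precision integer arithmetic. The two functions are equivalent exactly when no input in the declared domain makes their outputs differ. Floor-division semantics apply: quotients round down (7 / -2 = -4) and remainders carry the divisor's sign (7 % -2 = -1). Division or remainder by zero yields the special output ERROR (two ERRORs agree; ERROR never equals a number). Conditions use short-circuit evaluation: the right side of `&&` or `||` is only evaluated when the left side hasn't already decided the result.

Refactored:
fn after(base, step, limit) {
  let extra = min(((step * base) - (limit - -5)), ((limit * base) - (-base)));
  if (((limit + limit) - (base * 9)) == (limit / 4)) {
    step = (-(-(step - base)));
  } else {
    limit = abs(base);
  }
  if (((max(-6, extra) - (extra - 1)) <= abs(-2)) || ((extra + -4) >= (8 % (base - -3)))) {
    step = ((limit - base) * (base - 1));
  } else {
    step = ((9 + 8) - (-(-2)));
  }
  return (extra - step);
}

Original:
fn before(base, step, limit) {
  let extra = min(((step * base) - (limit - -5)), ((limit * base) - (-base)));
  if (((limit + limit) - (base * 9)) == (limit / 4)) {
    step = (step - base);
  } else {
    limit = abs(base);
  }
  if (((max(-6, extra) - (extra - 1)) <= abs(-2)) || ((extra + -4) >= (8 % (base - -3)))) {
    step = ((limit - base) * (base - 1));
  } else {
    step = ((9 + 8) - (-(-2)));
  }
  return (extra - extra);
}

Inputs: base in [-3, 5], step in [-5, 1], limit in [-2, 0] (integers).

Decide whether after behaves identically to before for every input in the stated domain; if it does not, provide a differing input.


Try base=-3, step=-5, limit=-2.
before: extra := 3 | (((limit + limit) - (base * 9)) == (limit / 4)): false | limit := 3 | (((max(-6, extra) - (extra - 1)) <= abs(-2)) || ((extra + -4) >= (8 % (base - -3)))): true | step := -24 | result 0
after: extra := 3 | (((limit + limit) - (base * 9)) == (limit / 4)): false | limit := 3 | (((max(-6, extra) - (extra - 1)) <= abs(-2)) || ((extra + -4) >= (8 % (base - -3)))): true | step := -24 | result 27
0 and 27 differ, so these are not the same function on this domain.
verdict: not equivalent; witness: base=-3, step=-5, limit=-2


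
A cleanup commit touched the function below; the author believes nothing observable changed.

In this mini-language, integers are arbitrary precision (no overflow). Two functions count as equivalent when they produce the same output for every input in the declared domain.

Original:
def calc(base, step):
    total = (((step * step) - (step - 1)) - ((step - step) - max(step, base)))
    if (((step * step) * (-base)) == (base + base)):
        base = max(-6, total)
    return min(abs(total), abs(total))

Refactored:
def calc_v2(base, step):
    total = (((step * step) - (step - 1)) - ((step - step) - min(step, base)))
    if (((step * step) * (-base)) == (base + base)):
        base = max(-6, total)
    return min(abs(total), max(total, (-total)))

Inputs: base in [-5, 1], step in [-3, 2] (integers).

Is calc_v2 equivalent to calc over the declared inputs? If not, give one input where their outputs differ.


These are not equivalent — on base=-5, step=-3 the outputs split (10 vs 8).
calc: total becomes 10; next (((step * step) * (-base)) == (base + base)) evaluates to false; next final value 10
calc_v2: total becomes 8; next (((step * step) * (-base)) == (base + base)) evaluates to false; next final value 8
verdict: not equivalent; witness: base=-5, step=-3


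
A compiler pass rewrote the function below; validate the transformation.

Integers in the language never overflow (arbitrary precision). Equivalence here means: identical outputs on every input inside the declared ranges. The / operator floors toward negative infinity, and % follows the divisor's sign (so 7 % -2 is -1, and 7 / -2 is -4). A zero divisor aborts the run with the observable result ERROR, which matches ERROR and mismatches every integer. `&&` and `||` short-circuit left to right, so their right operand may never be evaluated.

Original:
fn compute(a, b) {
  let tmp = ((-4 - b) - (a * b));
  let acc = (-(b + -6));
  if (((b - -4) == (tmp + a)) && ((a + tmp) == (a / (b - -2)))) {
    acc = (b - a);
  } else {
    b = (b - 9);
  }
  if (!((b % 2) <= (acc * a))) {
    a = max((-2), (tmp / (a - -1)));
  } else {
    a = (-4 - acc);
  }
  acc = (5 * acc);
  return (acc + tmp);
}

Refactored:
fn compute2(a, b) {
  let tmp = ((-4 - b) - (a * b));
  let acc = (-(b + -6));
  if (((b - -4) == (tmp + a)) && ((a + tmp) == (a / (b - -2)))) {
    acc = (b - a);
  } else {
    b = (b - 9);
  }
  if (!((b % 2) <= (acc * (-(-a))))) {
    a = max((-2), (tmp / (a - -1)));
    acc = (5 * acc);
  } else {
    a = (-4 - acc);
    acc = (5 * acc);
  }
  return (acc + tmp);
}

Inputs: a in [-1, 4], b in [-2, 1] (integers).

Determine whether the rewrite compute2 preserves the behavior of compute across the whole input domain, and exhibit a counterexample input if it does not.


The two are interchangeable: constant usage differs, plus arithmetic usage differs, plus statement counts differ, and every declared input agrees.
Spot check at a=-1, b=-2 — compute: tmp becomes -4; next acc becomes 8; next (((b - -4) == (tmp + a)) && ((a + tmp) == (a / (b - -2)))) evaluates to false; next b becomes -11; next (!((b % 2) <= (acc * a))) evaluates to true; next hits division by zero so the output is ERROR. compute2: tmp becomes -4; next acc becomes 8; next (((b - -4) == (tmp + a)) && ((a + tmp) == (a / (b - -2)))) evaluates to false; next b becomes -11; next (!((b % 2) <= (acc * (-(-a))))) evaluates to true; next hits division by zero so the output is ERROR. Both give ERROR.
Across all 24 domain points the two functions coincide.
verdict: equivalent


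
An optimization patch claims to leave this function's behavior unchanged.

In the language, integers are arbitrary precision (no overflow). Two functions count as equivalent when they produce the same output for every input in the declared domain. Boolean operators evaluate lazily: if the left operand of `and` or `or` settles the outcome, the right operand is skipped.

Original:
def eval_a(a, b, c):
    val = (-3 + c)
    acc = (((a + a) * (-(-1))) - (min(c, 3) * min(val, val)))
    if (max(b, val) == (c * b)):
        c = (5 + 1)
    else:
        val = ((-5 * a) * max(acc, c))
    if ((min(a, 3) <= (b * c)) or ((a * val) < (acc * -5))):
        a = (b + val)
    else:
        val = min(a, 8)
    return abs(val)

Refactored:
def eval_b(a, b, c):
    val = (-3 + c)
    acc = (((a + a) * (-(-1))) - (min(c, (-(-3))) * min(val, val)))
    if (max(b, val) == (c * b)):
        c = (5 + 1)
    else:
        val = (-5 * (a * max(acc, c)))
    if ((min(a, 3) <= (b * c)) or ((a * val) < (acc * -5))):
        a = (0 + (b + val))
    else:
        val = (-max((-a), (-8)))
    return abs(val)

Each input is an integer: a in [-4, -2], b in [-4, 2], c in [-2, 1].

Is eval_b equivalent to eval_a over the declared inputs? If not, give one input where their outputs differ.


Differences: arithmetic usage differs, plus constant usage differs, plus min/max/abs usage differs — yet all 84 inputs agree.
verdict: equivalent


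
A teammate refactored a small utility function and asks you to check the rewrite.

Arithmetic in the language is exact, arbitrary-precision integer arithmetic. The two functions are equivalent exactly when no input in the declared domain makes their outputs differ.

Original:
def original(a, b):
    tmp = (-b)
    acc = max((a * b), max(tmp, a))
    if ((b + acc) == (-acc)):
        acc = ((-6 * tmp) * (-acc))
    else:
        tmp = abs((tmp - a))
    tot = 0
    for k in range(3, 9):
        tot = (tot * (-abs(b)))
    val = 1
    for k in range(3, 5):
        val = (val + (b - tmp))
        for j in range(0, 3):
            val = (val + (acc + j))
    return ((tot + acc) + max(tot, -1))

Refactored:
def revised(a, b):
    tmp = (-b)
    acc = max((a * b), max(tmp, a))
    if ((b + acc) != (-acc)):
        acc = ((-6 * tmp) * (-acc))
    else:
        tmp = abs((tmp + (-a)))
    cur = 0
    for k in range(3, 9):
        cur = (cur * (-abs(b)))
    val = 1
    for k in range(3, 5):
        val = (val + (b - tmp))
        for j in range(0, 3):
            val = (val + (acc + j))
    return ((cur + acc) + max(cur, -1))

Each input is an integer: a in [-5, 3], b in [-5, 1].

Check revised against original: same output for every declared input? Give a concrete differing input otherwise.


There is a counterexample at a=-5, b=-5: 25 on one side, 750 on the other.
original: tmp=5, then acc=25, then ((b + acc) == (-acc)) is false, then tmp=10, then tot=0, then (k=3), then tot=0, then (k=4), then tot=0, then (k=5), then tot=0, then (k=6), then tot=0, then (k=7), then tot=0, then (k=8), then tot=0, then val=1, then (k=3), then val=-14, then (j=0), then val=11, then (j=1), then val=37, then (j=2), then val=64, then (k=4), then val=49, then (j=0), then val=74, then (j=1), then val=100, then (j=2), then val=127, then returns 25
revised: tmp=5, then acc=25, then ((b + acc) != (-acc)) is true, then acc=750, then cur=0, then (k=3), then cur=0, then (k=4), then cur=0, then (k=5), then cur=0, then (k=6), then cur=0, then (k=7), then cur=0, then (k=8), then cur=0, then val=1, then (k=3), then val=-9, then (j=0), then val=741, then (j=1), then val=1492, then (j=2), then val=2244, then (k=4), then val=2234, then (j=0), then val=2984, then (j=1), then val=3735, then (j=2), then val=4487, then returns 750
verdict: not equivalent; witness: a=-5, b=-5


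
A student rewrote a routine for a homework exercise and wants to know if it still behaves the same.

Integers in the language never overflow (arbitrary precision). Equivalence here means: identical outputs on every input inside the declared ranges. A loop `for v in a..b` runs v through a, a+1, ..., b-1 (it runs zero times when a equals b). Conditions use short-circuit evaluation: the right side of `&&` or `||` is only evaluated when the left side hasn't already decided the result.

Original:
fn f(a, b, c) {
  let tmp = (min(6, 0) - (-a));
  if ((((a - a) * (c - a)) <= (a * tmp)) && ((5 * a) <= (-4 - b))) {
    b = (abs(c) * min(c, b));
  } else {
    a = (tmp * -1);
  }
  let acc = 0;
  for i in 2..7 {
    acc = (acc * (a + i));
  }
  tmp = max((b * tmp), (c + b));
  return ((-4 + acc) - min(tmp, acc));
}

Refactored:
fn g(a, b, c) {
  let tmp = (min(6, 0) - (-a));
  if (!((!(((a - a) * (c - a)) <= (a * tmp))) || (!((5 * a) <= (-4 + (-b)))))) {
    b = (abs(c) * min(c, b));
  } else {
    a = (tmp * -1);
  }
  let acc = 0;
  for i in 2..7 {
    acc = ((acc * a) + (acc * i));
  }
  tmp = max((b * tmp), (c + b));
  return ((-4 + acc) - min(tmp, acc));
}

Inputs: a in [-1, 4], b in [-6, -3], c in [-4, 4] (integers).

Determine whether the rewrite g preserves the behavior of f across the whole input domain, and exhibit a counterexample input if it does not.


The two versions differ — the changes include boolean connective usage differs; also arithmetic usage differs.
Spot check at a=1, b=-4, c=-3 — f: tmp becomes 1; next ((((a - a) * (c - a)) <= (a * tmp)) && ((5 * a) <= (-4 - b))) evaluates to false; next a becomes -1; next acc becomes 0; next at i=2:; next acc becomes 0; next at i=3:; next acc becomes 0; next at i=4:; next acc becomes 0; next at i=5:; next acc becomes 0; next at i=6:; next acc becomes 0; next tmp becomes -4; next final value 0. g: tmp becomes 1; next (!((!(((a - a) * (c - a)) <= (a * tmp))) || (!((5 * a) <= (-4 + (-b)))))) evaluates to false; next a becomes -1; next acc becomes 0; next at i=2:; next acc becomes 0; next at i=3:; next acc becomes 0; next at i=4:; next acc becomes 0; next at i=5:; next acc becomes 0; next at i=6:; next acc becomes 0; next tmp becomes -4; next final value 0. Both give 0.
Across all 216 domain points the two functions coincide.
verdict: equivalent


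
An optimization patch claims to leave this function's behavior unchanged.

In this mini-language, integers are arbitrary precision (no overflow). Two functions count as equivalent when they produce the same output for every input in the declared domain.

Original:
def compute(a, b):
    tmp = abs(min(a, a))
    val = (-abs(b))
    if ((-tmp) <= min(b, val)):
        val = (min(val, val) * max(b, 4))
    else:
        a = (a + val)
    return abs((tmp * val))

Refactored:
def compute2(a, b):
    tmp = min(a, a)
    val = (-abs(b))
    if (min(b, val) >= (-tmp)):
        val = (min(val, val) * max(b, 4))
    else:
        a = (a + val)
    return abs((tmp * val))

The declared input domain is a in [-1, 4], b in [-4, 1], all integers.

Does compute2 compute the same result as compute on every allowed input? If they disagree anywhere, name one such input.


There is a counterexample at a=-1, b=-1: 4 on one side, 1 on the other.
compute: tmp = 1; val = -1; ((-tmp) <= min(b, val)) -> true; val = -4; return 4
compute2: tmp = -1; val = -1; (min(b, val) >= (-tmp)) -> false; a = -2; return 1
verdict: not equivalent; witness: a=-1, b=-1


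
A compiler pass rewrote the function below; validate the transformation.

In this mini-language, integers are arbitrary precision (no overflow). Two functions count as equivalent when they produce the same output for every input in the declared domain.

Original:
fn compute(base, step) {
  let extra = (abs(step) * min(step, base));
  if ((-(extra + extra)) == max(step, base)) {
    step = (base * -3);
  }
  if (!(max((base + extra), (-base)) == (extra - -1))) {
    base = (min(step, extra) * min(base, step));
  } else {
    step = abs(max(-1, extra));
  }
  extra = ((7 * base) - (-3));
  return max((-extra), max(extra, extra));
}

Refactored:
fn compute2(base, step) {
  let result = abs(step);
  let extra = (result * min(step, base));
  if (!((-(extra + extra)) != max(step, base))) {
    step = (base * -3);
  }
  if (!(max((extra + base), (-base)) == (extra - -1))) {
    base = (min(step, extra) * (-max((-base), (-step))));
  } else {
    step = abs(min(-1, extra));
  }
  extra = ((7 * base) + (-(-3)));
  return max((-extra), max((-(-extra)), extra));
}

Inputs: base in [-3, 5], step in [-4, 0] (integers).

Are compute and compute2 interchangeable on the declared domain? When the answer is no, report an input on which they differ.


Equivalent. The suspicious edit (`max(-1, extra)` became `min(-1, extra)`) never changes the result for any input inside the declared domain.
Across all 45 domain points the two functions coincide.
Tracing base=2, step=-3: compute: extra := -9 | ((-(extra + extra)) == max(step, base)): false | (!(max((base + extra), (-base)) == (extra - -1))): true | base := 27 | extra := 192 | result 192 | compute2: result := 3 | extra := -9 | (!((-(extra + extra)) != max(step, base))): false | (!(max((extra + base), (-base)) == (extra - -1))): true | base := 27 | extra := 192 | result 192 — matching result 192.
verdict: equivalent
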